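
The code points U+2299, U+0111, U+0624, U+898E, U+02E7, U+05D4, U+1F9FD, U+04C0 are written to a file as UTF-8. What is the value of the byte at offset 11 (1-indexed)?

0xCB

1-indexed offset 11 is 0-indexed offset 10.
U+2299 → 3-byte form E2 8A 99 at offsets 0–2.
U+0111 → 2-byte form C4 91 at offsets 3–4.
U+0624 → 2-byte form D8 A4 at offsets 5–6.
U+898E → 3-byte form E8 A6 8E at offsets 7–9.
U+02E7 → 2-byte form CB A7 at offsets 10–11.
Offset 10 falls in char 5's range; it's byte 1 of CB A7 = 0xCB.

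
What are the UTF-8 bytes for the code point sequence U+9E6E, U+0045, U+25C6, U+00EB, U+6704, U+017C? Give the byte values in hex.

U+9E6E: 3-byte form → E9 B9 AE.
U+0045: 1-byte form → 45.
U+25C6: 3-byte form → E2 97 86.
U+00EB: 2-byte form → C3 AB.
U+6704: 3-byte form → E6 9C 84.
U+017C: 2-byte form → C5 BC.
Concatenated (14 bytes): E9 B9 AE 45 E2 97 86 C3 AB E6 9C 84 C5 BC.

E9 B9 AE 45 E2 97 86 C3 AB E6 9C 84 C5 BC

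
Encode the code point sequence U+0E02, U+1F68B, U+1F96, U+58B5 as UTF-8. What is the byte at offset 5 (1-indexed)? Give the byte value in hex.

0x9F

1-indexed offset 5 is 0-indexed offset 4.
U+0E02 → 3-byte form E0 B8 82 at offsets 0–2.
U+1F68B → 4-byte form F0 9F 9A 8B at offsets 3–6.
Offset 4 falls in char 2's range; it's byte 2 of F0 9F 9A 8B = 0x9F.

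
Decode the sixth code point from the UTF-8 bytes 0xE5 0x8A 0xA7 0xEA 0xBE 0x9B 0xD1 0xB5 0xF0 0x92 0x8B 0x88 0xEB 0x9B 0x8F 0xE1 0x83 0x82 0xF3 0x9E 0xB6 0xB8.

U+10C2

Offset 0: leading byte 0xE5 = 11100101 → 3-byte char #1 = E5 8A A7.
Offset 3: leading byte 0xEA = 11101010 → 3-byte char #2 = EA BE 9B.
Offset 6: leading byte 0xD1 = 11010001 → 2-byte char #3 = D1 B5.
Offset 8: leading byte 0xF0 = 11110000 → 4-byte char #4 = F0 92 8B 88.
Offset 12: leading byte 0xEB = 11101011 → 3-byte char #5 = EB 9B 8F.
Offset 15: leading byte 0xE1 = 11100001 → 3-byte char #6 = E1 83 82.
Leading byte 0xE1 = 11100001 matches 1110xxxx → 3-byte sequence.
Byte 1: 0xE1 = 11100001, payload 0001 (4 bits).
Byte 2: 0x83 = 10000011 (10xxxxxx ✓), payload 000011.
Byte 3: 0x82 = 10000010 (10xxxxxx ✓), payload 000010.
Concatenate: 0001000011000010 = 0x10C2 (16 bits → U+10C2).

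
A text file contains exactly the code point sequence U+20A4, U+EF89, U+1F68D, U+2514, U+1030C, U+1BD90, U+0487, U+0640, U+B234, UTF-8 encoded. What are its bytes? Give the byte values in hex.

U+20A4: 3-byte form → E2 82 A4.
U+EF89: 3-byte form → EE BE 89.
U+1F68D: 4-byte form → F0 9F 9A 8D.
U+2514: 3-byte form → E2 94 94.
U+1030C: 4-byte form → F0 90 8C 8C.
U+1BD90: 4-byte form → F0 9B B6 90.
U+0487: 2-byte form → D2 87.
U+0640: 2-byte form → D9 80.
U+B234: 3-byte form → EB 88 B4.
Concatenated (28 bytes): E2 82 A4 EE BE 89 F0 9F 9A 8D E2 94 94 F0 90 8C 8C F0 9B B6 90 D2 87 D9 80 EB 88 B4.

E2 82 A4 EE BE 89 F0 9F 9A 8D E2 94 94 F0 90 8C 8C F0 9B B6 90 D2 87 D9 80 EB 88 B4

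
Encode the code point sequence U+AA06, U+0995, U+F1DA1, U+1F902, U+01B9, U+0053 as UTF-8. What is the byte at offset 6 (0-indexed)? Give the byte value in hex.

U+AA06 → 3-byte form EA A8 86 at offsets 0–2.
U+0995 → 3-byte form E0 A6 95 at offsets 3–5.
U+F1DA1 → 4-byte form F3 B1 B6 A1 at offsets 6–9.
Offset 6 falls in char 3's range; it's byte 1 of F3 B1 B6 A1 = 0xF3.

0xF3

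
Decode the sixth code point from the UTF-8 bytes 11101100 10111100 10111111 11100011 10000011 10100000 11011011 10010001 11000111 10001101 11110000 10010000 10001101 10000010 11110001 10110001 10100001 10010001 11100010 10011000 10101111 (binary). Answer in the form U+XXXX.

U+71851

Offset 0: leading byte 0xEC = 11101100 → 3-byte char #1 = EC BC BF.
Offset 3: leading byte 0xE3 = 11100011 → 3-byte char #2 = E3 83 A0.
Offset 6: leading byte 0xDB = 11011011 → 2-byte char #3 = DB 91.
Offset 8: leading byte 0xC7 = 11000111 → 2-byte char #4 = C7 8D.
Offset 10: leading byte 0xF0 = 11110000 → 4-byte char #5 = F0 90 8D 82.
Offset 14: leading byte 0xF1 = 11110001 → 4-byte char #6 = F1 B1 A1 91.
Leading byte 0xF1 = 11110001 matches 11110xxx → 4-byte sequence.
Byte 1: 0xF1 = 11110001, payload 001 (3 bits).
Byte 2: 0xB1 = 10110001 (10xxxxxx ✓), payload 110001.
Byte 3: 0xA1 = 10100001 (10xxxxxx ✓), payload 100001.
Byte 4: 0x91 = 10010001 (10xxxxxx ✓), payload 010001.
Concatenate: 001110001100001010001 = 0x71851 (21 bits → U+71851).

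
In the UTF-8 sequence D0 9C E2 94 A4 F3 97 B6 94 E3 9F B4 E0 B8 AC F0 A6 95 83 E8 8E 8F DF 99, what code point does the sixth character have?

U+26543

Offset 0: leading byte 0xD0 = 11010000 → 2-byte char #1 = D0 9C.
Offset 2: leading byte 0xE2 = 11100010 → 3-byte char #2 = E2 94 A4.
Offset 5: leading byte 0xF3 = 11110011 → 4-byte char #3 = F3 97 B6 94.
Offset 9: leading byte 0xE3 = 11100011 → 3-byte char #4 = E3 9F B4.
Offset 12: leading byte 0xE0 = 11100000 → 3-byte char #5 = E0 B8 AC.
Offset 15: leading byte 0xF0 = 11110000 → 4-byte char #6 = F0 A6 95 83.
Leading byte 0xF0 = 11110000 matches 11110xxx → 4-byte sequence.
Byte 1: 0xF0 = 11110000, payload 000 (3 bits).
Byte 2: 0xA6 = 10100110 (10xxxxxx ✓), payload 100110.
Byte 3: 0x95 = 10010101 (10xxxxxx ✓), payload 010101.
Byte 4: 0x83 = 10000011 (10xxxxxx ✓), payload 000011.
Concatenate: 000100110010101000011 = 0x26543 (21 bits → U+26543).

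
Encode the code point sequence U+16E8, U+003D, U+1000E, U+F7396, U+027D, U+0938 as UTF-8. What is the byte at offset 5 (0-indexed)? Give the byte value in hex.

U+16E8 → 3-byte form E1 9B A8 at offsets 0–2.
U+003D → 1-byte form 3D at offsets 3–3.
U+1000E → 4-byte form F0 90 80 8E at offsets 4–7.
Offset 5 falls in char 3's range; it's byte 2 of F0 90 80 8E = 0x90.

0x90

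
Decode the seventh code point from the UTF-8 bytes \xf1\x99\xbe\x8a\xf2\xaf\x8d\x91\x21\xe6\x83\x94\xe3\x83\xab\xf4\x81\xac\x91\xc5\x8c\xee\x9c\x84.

U+014C

Offset 0: leading byte 0xF1 = 11110001 → 4-byte char #1 = F1 99 BE 8A.
Offset 4: leading byte 0xF2 = 11110010 → 4-byte char #2 = F2 AF 8D 91.
Offset 8: leading byte 0x21 = 00100001 → 1-byte char #3 = 21.
Offset 9: leading byte 0xE6 = 11100110 → 3-byte char #4 = E6 83 94.
Offset 12: leading byte 0xE3 = 11100011 → 3-byte char #5 = E3 83 AB.
Offset 15: leading byte 0xF4 = 11110100 → 4-byte char #6 = F4 81 AC 91.
Offset 19: leading byte 0xC5 = 11000101 → 2-byte char #7 = C5 8C.
Leading byte 0xC5 = 11000101 matches 110xxxxx → 2-byte sequence.
Byte 1: 0xC5 = 11000101, payload 00101 (5 bits).
Byte 2: 0x8C = 10001100 (10xxxxxx ✓), payload 001100.
Concatenate: 00101001100 = 0x14C (11 bits → U+014C).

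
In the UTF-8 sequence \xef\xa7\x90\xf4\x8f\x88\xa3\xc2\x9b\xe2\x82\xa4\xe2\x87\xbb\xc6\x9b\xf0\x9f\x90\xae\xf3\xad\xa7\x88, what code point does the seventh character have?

Offset 0: leading byte 0xEF = 11101111 → 3-byte char #1 = EF A7 90.
Offset 3: leading byte 0xF4 = 11110100 → 4-byte char #2 = F4 8F 88 A3.
Offset 7: leading byte 0xC2 = 11000010 → 2-byte char #3 = C2 9B.
Offset 9: leading byte 0xE2 = 11100010 → 3-byte char #4 = E2 82 A4.
Offset 12: leading byte 0xE2 = 11100010 → 3-byte char #5 = E2 87 BB.
Offset 15: leading byte 0xC6 = 11000110 → 2-byte char #6 = C6 9B.
Offset 17: leading byte 0xF0 = 11110000 → 4-byte char #7 = F0 9F 90 AE.
Leading byte 0xF0 = 11110000 matches 11110xxx → 4-byte sequence.
Byte 1: 0xF0 = 11110000, payload 000 (3 bits).
Byte 2: 0x9F = 10011111 (10xxxxxx ✓), payload 011111.
Byte 3: 0x90 = 10010000 (10xxxxxx ✓), payload 010000.
Byte 4: 0xAE = 10101110 (10xxxxxx ✓), payload 101110.
Concatenate: 000011111010000101110 = 0x1F42E (21 bits → U+1F42E).

U+1F42E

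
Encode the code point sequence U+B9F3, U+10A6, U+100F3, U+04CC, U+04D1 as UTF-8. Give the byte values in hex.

U+B9F3: 3-byte form → EB A7 B3.
U+10A6: 3-byte form → E1 82 A6.
U+100F3: 4-byte form → F0 90 83 B3.
U+04CC: 2-byte form → D3 8C.
U+04D1: 2-byte form → D3 91.
Concatenated (14 bytes): EB A7 B3 E1 82 A6 F0 90 83 B3 D3 8C D3 91.

EB A7 B3 E1 82 A6 F0 90 83 B3 D3 8C D3 91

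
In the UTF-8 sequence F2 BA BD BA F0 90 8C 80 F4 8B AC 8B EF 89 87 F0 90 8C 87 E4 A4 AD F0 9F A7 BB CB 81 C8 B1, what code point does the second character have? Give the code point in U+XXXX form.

U+10300

Offset 0: leading byte 0xF2 = 11110010 → 4-byte char #1 = F2 BA BD BA.
Offset 4: leading byte 0xF0 = 11110000 → 4-byte char #2 = F0 90 8C 80.
Leading byte 0xF0 = 11110000 matches 11110xxx → 4-byte sequence.
Byte 1: 0xF0 = 11110000, payload 000 (3 bits).
Byte 2: 0x90 = 10010000 (10xxxxxx ✓), payload 010000.
Byte 3: 0x8C = 10001100 (10xxxxxx ✓), payload 001100.
Byte 4: 0x80 = 10000000 (10xxxxxx ✓), payload 000000.
Concatenate: 000010000001100000000 = 0x10300 (21 bits → U+10300).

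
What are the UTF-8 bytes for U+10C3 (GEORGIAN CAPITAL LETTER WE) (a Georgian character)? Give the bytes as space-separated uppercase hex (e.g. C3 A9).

E1 83 83

U+10C3 = 0x10C3 = 4291 decimal. In range U+0800–U+FFFF → 3-byte form: 1110xxxx 10xxxxxx 10xxxxxx.
Binary (16 bits): 0001000011000011.
Split 4+6+6: 0001 | 000011 | 000011.
Byte 1: 11100001 = 0xE1.
Byte 2: 10000011 = 0x83.
Byte 3: 10000011 = 0x83.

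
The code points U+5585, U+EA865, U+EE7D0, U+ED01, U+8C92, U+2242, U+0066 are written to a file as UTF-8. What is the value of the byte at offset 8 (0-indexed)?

0xAE

U+5585 → 3-byte form E5 96 85 at offsets 0–2.
U+EA865 → 4-byte form F3 AA A1 A5 at offsets 3–6.
U+EE7D0 → 4-byte form F3 AE 9F 90 at offsets 7–10.
Offset 8 falls in char 3's range; it's byte 2 of F3 AE 9F 90 = 0xAE.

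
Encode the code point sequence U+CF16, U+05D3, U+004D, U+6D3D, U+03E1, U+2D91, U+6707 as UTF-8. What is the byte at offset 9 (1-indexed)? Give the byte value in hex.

1-indexed offset 9 is 0-indexed offset 8.
U+CF16 → 3-byte form EC BC 96 at offsets 0–2.
U+05D3 → 2-byte form D7 93 at offsets 3–4.
U+004D → 1-byte form 4D at offsets 5–5.
U+6D3D → 3-byte form E6 B4 BD at offsets 6–8.
Offset 8 falls in char 4's range; it's byte 3 of E6 B4 BD = 0xBD.

0xBD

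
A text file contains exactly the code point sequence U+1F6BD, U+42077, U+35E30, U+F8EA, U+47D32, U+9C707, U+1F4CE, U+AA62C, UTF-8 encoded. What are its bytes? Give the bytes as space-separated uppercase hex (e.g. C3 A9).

U+1F6BD: 4-byte form → F0 9F 9A BD.
U+42077: 4-byte form → F1 82 81 B7.
U+35E30: 4-byte form → F0 B5 B8 B0.
U+F8EA: 3-byte form → EF A3 AA.
U+47D32: 4-byte form → F1 87 B4 B2.
U+9C707: 4-byte form → F2 9C 9C 87.
U+1F4CE: 4-byte form → F0 9F 93 8E.
U+AA62C: 4-byte form → F2 AA 98 AC.
Concatenated (31 bytes): F0 9F 9A BD F1 82 81 B7 F0 B5 B8 B0 EF A3 AA F1 87 B4 B2 F2 9C 9C 87 F0 9F 93 8E F2 AA 98 AC.

F0 9F 9A BD F1 82 81 B7 F0 B5 B8 B0 EF A3 AA F1 87 B4 B2 F2 9C 9C 87 F0 9F 93 8E F2 AA 98 AC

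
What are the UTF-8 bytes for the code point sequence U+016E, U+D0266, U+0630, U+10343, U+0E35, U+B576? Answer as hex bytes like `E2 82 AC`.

U+016E: 2-byte form → C5 AE.
U+D0266: 4-byte form → F3 90 89 A6.
U+0630: 2-byte form → D8 B0.
U+10343: 4-byte form → F0 90 8D 83.
U+0E35: 3-byte form → E0 B8 B5.
U+B576: 3-byte form → EB 95 B6.
Concatenated (18 bytes): C5 AE F3 90 89 A6 D8 B0 F0 90 8D 83 E0 B8 B5 EB 95 B6.

C5 AE F3 90 89 A6 D8 B0 F0 90 8D 83 E0 B8 B5 EB 95 B6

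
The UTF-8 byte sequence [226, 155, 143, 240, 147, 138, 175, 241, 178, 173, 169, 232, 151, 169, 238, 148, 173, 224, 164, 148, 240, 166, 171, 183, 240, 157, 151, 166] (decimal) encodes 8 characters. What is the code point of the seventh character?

U+26AF7

Offset 0: leading byte 0xE2 = 11100010 → 3-byte char #1 = E2 9B 8F.
Offset 3: leading byte 0xF0 = 11110000 → 4-byte char #2 = F0 93 8A AF.
Offset 7: leading byte 0xF1 = 11110001 → 4-byte char #3 = F1 B2 AD A9.
Offset 11: leading byte 0xE8 = 11101000 → 3-byte char #4 = E8 97 A9.
Offset 14: leading byte 0xEE = 11101110 → 3-byte char #5 = EE 94 AD.
Offset 17: leading byte 0xE0 = 11100000 → 3-byte char #6 = E0 A4 94.
Offset 20: leading byte 0xF0 = 11110000 → 4-byte char #7 = F0 A6 AB B7.
Leading byte 0xF0 = 11110000 matches 11110xxx → 4-byte sequence.
Byte 1: 0xF0 = 11110000, payload 000 (3 bits).
Byte 2: 0xA6 = 10100110 (10xxxxxx ✓), payload 100110.
Byte 3: 0xAB = 10101011 (10xxxxxx ✓), payload 101011.
Byte 4: 0xB7 = 10110111 (10xxxxxx ✓), payload 110111.
Concatenate: 000100110101011110111 = 0x26AF7 (21 bits → U+26AF7).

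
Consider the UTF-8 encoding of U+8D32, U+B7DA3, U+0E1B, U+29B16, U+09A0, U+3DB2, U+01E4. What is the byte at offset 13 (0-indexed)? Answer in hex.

0x96

U+8D32 → 3-byte form E8 B4 B2 at offsets 0–2.
U+B7DA3 → 4-byte form F2 B7 B6 A3 at offsets 3–6.
U+0E1B → 3-byte form E0 B8 9B at offsets 7–9.
U+29B16 → 4-byte form F0 A9 AC 96 at offsets 10–13.
Offset 13 falls in char 4's range; it's byte 4 of F0 A9 AC 96 = 0x96.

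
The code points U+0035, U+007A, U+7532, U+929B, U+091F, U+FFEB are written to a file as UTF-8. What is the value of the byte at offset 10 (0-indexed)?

U+0035 → 1-byte form 35 at offsets 0–0.
U+007A → 1-byte form 7A at offsets 1–1.
U+7532 → 3-byte form E7 94 B2 at offsets 2–4.
U+929B → 3-byte form E9 8A 9B at offsets 5–7.
U+091F → 3-byte form E0 A4 9F at offsets 8–10.
Offset 10 falls in char 5's range; it's byte 3 of E0 A4 9F = 0x9F.

0x9F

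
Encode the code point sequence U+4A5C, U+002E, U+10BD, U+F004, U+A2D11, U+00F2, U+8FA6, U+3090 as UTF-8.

E4 A9 9C 2E E1 82 BD EF 80 84 F2 A2 B4 91 C3 B2 E8 BE A6 E3 82 90

U+4A5C: 3-byte form → E4 A9 9C.
U+002E: 1-byte form → 2E.
U+10BD: 3-byte form → E1 82 BD.
U+F004: 3-byte form → EF 80 84.
U+A2D11: 4-byte form → F2 A2 B4 91.
U+00F2: 2-byte form → C3 B2.
U+8FA6: 3-byte form → E8 BE A6.
U+3090: 3-byte form → E3 82 90.
Concatenated (22 bytes): E4 A9 9C 2E E1 82 BD EF 80 84 F2 A2 B4 91 C3 B2 E8 BE A6 E3 82 90.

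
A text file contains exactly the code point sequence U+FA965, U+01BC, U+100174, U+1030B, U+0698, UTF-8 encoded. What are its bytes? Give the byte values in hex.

F3 BA A5 A5 C6 BC F4 80 85 B4 F0 90 8C 8B DA 98

U+FA965: 4-byte form → F3 BA A5 A5.
U+01BC: 2-byte form → C6 BC.
U+100174: 4-byte form → F4 80 85 B4.
U+1030B: 4-byte form → F0 90 8C 8B.
U+0698: 2-byte form → DA 98.
Concatenated (16 bytes): F3 BA A5 A5 C6 BC F4 80 85 B4 F0 90 8C 8B DA 98.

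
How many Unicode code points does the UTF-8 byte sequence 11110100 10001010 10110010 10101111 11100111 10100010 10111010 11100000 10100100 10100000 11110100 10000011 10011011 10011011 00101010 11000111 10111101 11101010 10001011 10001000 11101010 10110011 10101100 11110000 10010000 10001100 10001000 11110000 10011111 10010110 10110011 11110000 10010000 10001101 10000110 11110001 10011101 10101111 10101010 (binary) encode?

12

Byte at offset 0: 0xF4 = 11110100 → 4-byte char (#1). Advance 4.
Byte at offset 4: 0xE7 = 11100111 → 3-byte char (#2). Advance 3.
Byte at offset 7: 0xE0 = 11100000 → 3-byte char (#3). Advance 3.
Byte at offset 10: 0xF4 = 11110100 → 4-byte char (#4). Advance 4.
Byte at offset 14: 0x2A = 00101010 → 1-byte char (#5). Advance 1.
Byte at offset 15: 0xC7 = 11000111 → 2-byte char (#6). Advance 2.
Byte at offset 17: 0xEA = 11101010 → 3-byte char (#7). Advance 3.
Byte at offset 20: 0xEA = 11101010 → 3-byte char (#8). Advance 3.
Byte at offset 23: 0xF0 = 11110000 → 4-byte char (#9). Advance 4.
Byte at offset 27: 0xF0 = 11110000 → 4-byte char (#10). Advance 4.
Byte at offset 31: 0xF0 = 11110000 → 4-byte char (#11). Advance 4.
Byte at offset 35: 0xF1 = 11110001 → 4-byte char (#12). Advance 4.
Reached end at offset 39 after 12 code points.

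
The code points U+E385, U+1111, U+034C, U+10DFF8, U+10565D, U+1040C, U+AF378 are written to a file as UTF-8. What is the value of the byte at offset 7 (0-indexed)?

U+E385 → 3-byte form EE 8E 85 at offsets 0–2.
U+1111 → 3-byte form E1 84 91 at offsets 3–5.
U+034C → 2-byte form CD 8C at offsets 6–7.
Offset 7 falls in char 3's range; it's byte 2 of CD 8C = 0x8C.

0x8C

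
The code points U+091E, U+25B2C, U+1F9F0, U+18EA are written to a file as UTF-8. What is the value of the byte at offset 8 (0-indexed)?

U+091E → 3-byte form E0 A4 9E at offsets 0–2.
U+25B2C → 4-byte form F0 A5 AC AC at offsets 3–6.
U+1F9F0 → 4-byte form F0 9F A7 B0 at offsets 7–10.
Offset 8 falls in char 3's range; it's byte 2 of F0 9F A7 B0 = 0x9F.

0x9F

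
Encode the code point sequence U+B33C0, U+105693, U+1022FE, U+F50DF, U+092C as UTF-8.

F2 B3 8F 80 F4 85 9A 93 F4 82 8B BE F3 B5 83 9F E0 A4 AC

U+B33C0: 4-byte form → F2 B3 8F 80.
U+105693: 4-byte form → F4 85 9A 93.
U+1022FE: 4-byte form → F4 82 8B BE.
U+F50DF: 4-byte form → F3 B5 83 9F.
U+092C: 3-byte form → E0 A4 AC.
Concatenated (19 bytes): F2 B3 8F 80 F4 85 9A 93 F4 82 8B BE F3 B5 83 9F E0 A4 AC.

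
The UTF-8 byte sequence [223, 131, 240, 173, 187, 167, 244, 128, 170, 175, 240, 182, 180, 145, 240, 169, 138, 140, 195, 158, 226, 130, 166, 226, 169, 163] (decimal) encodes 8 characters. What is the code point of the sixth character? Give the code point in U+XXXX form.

Offset 0: leading byte 0xDF = 11011111 → 2-byte char #1 = DF 83.
Offset 2: leading byte 0xF0 = 11110000 → 4-byte char #2 = F0 AD BB A7.
Offset 6: leading byte 0xF4 = 11110100 → 4-byte char #3 = F4 80 AA AF.
Offset 10: leading byte 0xF0 = 11110000 → 4-byte char #4 = F0 B6 B4 91.
Offset 14: leading byte 0xF0 = 11110000 → 4-byte char #5 = F0 A9 8A 8C.
Offset 18: leading byte 0xC3 = 11000011 → 2-byte char #6 = C3 9E.
Leading byte 0xC3 = 11000011 matches 110xxxxx → 2-byte sequence.
Byte 1: 0xC3 = 11000011, payload 00011 (5 bits).
Byte 2: 0x9E = 10011110 (10xxxxxx ✓), payload 011110.
Concatenate: 00011011110 = 0xDE (11 bits → U+00DE).

U+00DE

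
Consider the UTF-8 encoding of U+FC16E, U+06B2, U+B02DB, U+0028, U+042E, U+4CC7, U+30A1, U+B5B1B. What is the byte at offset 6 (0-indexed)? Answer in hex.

U+FC16E → 4-byte form F3 BC 85 AE at offsets 0–3.
U+06B2 → 2-byte form DA B2 at offsets 4–5.
U+B02DB → 4-byte form F2 B0 8B 9B at offsets 6–9.
Offset 6 falls in char 3's range; it's byte 1 of F2 B0 8B 9B = 0xF2.

0xF2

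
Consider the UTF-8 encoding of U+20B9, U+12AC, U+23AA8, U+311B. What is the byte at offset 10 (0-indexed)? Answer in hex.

0xE3

U+20B9 → 3-byte form E2 82 B9 at offsets 0–2.
U+12AC → 3-byte form E1 8A AC at offsets 3–5.
U+23AA8 → 4-byte form F0 A3 AA A8 at offsets 6–9.
U+311B → 3-byte form E3 84 9B at offsets 10–12.
Offset 10 falls in char 4's range; it's byte 1 of E3 84 9B = 0xE3.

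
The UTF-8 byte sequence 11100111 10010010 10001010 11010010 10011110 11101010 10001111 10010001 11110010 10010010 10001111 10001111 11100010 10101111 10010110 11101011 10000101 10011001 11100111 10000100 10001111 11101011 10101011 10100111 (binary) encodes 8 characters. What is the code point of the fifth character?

Offset 0: leading byte 0xE7 = 11100111 → 3-byte char #1 = E7 92 8A.
Offset 3: leading byte 0xD2 = 11010010 → 2-byte char #2 = D2 9E.
Offset 5: leading byte 0xEA = 11101010 → 3-byte char #3 = EA 8F 91.
Offset 8: leading byte 0xF2 = 11110010 → 4-byte char #4 = F2 92 8F 8F.
Offset 12: leading byte 0xE2 = 11100010 → 3-byte char #5 = E2 AF 96.
Leading byte 0xE2 = 11100010 matches 1110xxxx → 3-byte sequence.
Byte 1: 0xE2 = 11100010, payload 0010 (4 bits).
Byte 2: 0xAF = 10101111 (10xxxxxx ✓), payload 101111.
Byte 3: 0x96 = 10010110 (10xxxxxx ✓), payload 010110.
Concatenate: 0010101111010110 = 0x2BD6 (16 bits → U+2BD6).

U+2BD6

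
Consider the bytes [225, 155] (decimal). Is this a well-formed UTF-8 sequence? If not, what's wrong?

invalid (sequence truncated)

Leading byte 0xE1 = 11100001 → 3-byte form, but only 2 bytes are present.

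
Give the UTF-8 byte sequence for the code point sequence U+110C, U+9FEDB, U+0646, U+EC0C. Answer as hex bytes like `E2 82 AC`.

E1 84 8C F2 9F BB 9B D9 86 EE B0 8C

U+110C: 3-byte form → E1 84 8C.
U+9FEDB: 4-byte form → F2 9F BB 9B.
U+0646: 2-byte form → D9 86.
U+EC0C: 3-byte form → EE B0 8C.
Concatenated (12 bytes): E1 84 8C F2 9F BB 9B D9 86 EE B0 8C.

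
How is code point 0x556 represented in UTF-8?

D5 96

U+0556 = 0x556 = 1366 decimal. In range U+0080–U+07FF → 2-byte form: 110xxxxx 10xxxxxx.
Binary (11 bits): 10101010110.
Split 5+6: 10101 | 010110.
Byte 1: 11010101 = 0xD5.
Byte 2: 10010110 = 0x96.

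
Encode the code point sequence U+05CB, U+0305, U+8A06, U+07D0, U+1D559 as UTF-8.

U+05CB: 2-byte form → D7 8B.
U+0305: 2-byte form → CC 85.
U+8A06: 3-byte form → E8 A8 86.
U+07D0: 2-byte form → DF 90.
U+1D559: 4-byte form → F0 9D 95 99.
Concatenated (13 bytes): D7 8B CC 85 E8 A8 86 DF 90 F0 9D 95 99.

D7 8B CC 85 E8 A8 86 DF 90 F0 9D 95 99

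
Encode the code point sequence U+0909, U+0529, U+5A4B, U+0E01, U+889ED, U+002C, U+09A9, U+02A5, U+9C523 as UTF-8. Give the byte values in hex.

E0 A4 89 D4 A9 E5 A9 8B E0 B8 81 F2 88 A7 AD 2C E0 A6 A9 CA A5 F2 9C 94 A3

U+0909: 3-byte form → E0 A4 89.
U+0529: 2-byte form → D4 A9.
U+5A4B: 3-byte form → E5 A9 8B.
U+0E01: 3-byte form → E0 B8 81.
U+889ED: 4-byte form → F2 88 A7 AD.
U+002C: 1-byte form → 2C.
U+09A9: 3-byte form → E0 A6 A9.
U+02A5: 2-byte form → CA A5.
U+9C523: 4-byte form → F2 9C 94 A3.
Concatenated (25 bytes): E0 A4 89 D4 A9 E5 A9 8B E0 B8 81 F2 88 A7 AD 2C E0 A6 A9 CA A5 F2 9C 94 A3.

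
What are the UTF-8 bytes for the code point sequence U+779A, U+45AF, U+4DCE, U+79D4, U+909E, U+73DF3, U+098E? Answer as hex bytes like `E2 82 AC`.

U+779A: 3-byte form → E7 9E 9A.
U+45AF: 3-byte form → E4 96 AF.
U+4DCE: 3-byte form → E4 B7 8E.
U+79D4: 3-byte form → E7 A7 94.
U+909E: 3-byte form → E9 82 9E.
U+73DF3: 4-byte form → F1 B3 B7 B3.
U+098E: 3-byte form → E0 A6 8E.
Concatenated (22 bytes): E7 9E 9A E4 96 AF E4 B7 8E E7 A7 94 E9 82 9E F1 B3 B7 B3 E0 A6 8E.

E7 9E 9A E4 96 AF E4 B7 8E E7 A7 94 E9 82 9E F1 B3 B7 B3 E0 A6 8E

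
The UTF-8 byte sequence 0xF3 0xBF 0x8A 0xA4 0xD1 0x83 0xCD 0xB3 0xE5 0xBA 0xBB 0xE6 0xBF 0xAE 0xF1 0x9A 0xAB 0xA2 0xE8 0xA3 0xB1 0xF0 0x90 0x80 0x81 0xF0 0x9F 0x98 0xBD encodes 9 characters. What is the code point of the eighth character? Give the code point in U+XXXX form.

U+10001

Offset 0: leading byte 0xF3 = 11110011 → 4-byte char #1 = F3 BF 8A A4.
Offset 4: leading byte 0xD1 = 11010001 → 2-byte char #2 = D1 83.
Offset 6: leading byte 0xCD = 11001101 → 2-byte char #3 = CD B3.
Offset 8: leading byte 0xE5 = 11100101 → 3-byte char #4 = E5 BA BB.
Offset 11: leading byte 0xE6 = 11100110 → 3-byte char #5 = E6 BF AE.
Offset 14: leading byte 0xF1 = 11110001 → 4-byte char #6 = F1 9A AB A2.
Offset 18: leading byte 0xE8 = 11101000 → 3-byte char #7 = E8 A3 B1.
Offset 21: leading byte 0xF0 = 11110000 → 4-byte char #8 = F0 90 80 81.
Leading byte 0xF0 = 11110000 matches 11110xxx → 4-byte sequence.
Byte 1: 0xF0 = 11110000, payload 000 (3 bits).
Byte 2: 0x90 = 10010000 (10xxxxxx ✓), payload 010000.
Byte 3: 0x80 = 10000000 (10xxxxxx ✓), payload 000000.
Byte 4: 0x81 = 10000001 (10xxxxxx ✓), payload 000001.
Concatenate: 000010000000000000001 = 0x10001 (21 bits → U+10001).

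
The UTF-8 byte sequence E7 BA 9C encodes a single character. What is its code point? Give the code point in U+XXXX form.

U+7E9C

Leading byte 0xE7 = 11100111 matches 1110xxxx → 3-byte sequence.
Byte 1: 0xE7 = 11100111, payload 0111 (4 bits).
Byte 2: 0xBA = 10111010 (10xxxxxx ✓), payload 111010.
Byte 3: 0x9C = 10011100 (10xxxxxx ✓), payload 011100.
Concatenate: 0111111010011100 = 0x7E9C (16 bits → U+7E9C).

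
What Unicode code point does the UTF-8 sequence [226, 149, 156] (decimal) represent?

U+255C

Leading byte 0xE2 = 11100010 matches 1110xxxx → 3-byte sequence.
Byte 1: 0xE2 = 11100010, payload 0010 (4 bits).
Byte 2: 0x95 = 10010101 (10xxxxxx ✓), payload 010101.
Byte 3: 0x9C = 10011100 (10xxxxxx ✓), payload 011100.
Concatenate: 0010010101011100 = 0x255C (16 bits → U+255C).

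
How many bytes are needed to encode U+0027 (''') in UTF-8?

U+0027 = 0x27. UTF-8 uses 1 byte below 0x80, 2 below 0x800, 3 below 0x10000, 4 up to 0x10FFFF. 0x27 is in U+0000–U+007F → 1 byte.

1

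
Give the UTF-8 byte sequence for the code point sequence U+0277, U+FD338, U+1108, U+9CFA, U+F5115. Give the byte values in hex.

C9 B7 F3 BD 8C B8 E1 84 88 E9 B3 BA F3 B5 84 95

U+0277: 2-byte form → C9 B7.
U+FD338: 4-byte form → F3 BD 8C B8.
U+1108: 3-byte form → E1 84 88.
U+9CFA: 3-byte form → E9 B3 BA.
U+F5115: 4-byte form → F3 B5 84 95.
Concatenated (16 bytes): C9 B7 F3 BD 8C B8 E1 84 88 E9 B3 BA F3 B5 84 95.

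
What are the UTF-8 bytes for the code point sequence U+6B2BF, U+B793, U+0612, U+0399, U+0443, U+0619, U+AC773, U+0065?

F1 AB 8A BF EB 9E 93 D8 92 CE 99 D1 83 D8 99 F2 AC 9D B3 65

U+6B2BF: 4-byte form → F1 AB 8A BF.
U+B793: 3-byte form → EB 9E 93.
U+0612: 2-byte form → D8 92.
U+0399: 2-byte form → CE 99.
U+0443: 2-byte form → D1 83.
U+0619: 2-byte form → D8 99.
U+AC773: 4-byte form → F2 AC 9D B3.
U+0065: 1-byte form → 65.
Concatenated (20 bytes): F1 AB 8A BF EB 9E 93 D8 92 CE 99 D1 83 D8 99 F2 AC 9D B3 65.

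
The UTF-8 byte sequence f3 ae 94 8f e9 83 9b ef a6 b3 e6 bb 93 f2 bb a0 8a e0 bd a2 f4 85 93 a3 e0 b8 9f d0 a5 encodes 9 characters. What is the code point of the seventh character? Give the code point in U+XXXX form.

U+1054E3

Offset 0: leading byte 0xF3 = 11110011 → 4-byte char #1 = F3 AE 94 8F.
Offset 4: leading byte 0xE9 = 11101001 → 3-byte char #2 = E9 83 9B.
Offset 7: leading byte 0xEF = 11101111 → 3-byte char #3 = EF A6 B3.
Offset 10: leading byte 0xE6 = 11100110 → 3-byte char #4 = E6 BB 93.
Offset 13: leading byte 0xF2 = 11110010 → 4-byte char #5 = F2 BB A0 8A.
Offset 17: leading byte 0xE0 = 11100000 → 3-byte char #6 = E0 BD A2.
Offset 20: leading byte 0xF4 = 11110100 → 4-byte char #7 = F4 85 93 A3.
Leading byte 0xF4 = 11110100 matches 11110xxx → 4-byte sequence.
Byte 1: 0xF4 = 11110100, payload 100 (3 bits).
Byte 2: 0x85 = 10000101 (10xxxxxx ✓), payload 000101.
Byte 3: 0x93 = 10010011 (10xxxxxx ✓), payload 010011.
Byte 4: 0xA3 = 10100011 (10xxxxxx ✓), payload 100011.
Concatenate: 100000101010011100011 = 0x1054E3 (21 bits → U+1054E3).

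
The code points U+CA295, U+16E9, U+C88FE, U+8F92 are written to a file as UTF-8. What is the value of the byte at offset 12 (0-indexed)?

U+CA295 → 4-byte form F3 8A 8A 95 at offsets 0–3.
U+16E9 → 3-byte form E1 9B A9 at offsets 4–6.
U+C88FE → 4-byte form F3 88 A3 BE at offsets 7–10.
U+8F92 → 3-byte form E8 BE 92 at offsets 11–13.
Offset 12 falls in char 4's range; it's byte 2 of E8 BE 92 = 0xBE.

0xBE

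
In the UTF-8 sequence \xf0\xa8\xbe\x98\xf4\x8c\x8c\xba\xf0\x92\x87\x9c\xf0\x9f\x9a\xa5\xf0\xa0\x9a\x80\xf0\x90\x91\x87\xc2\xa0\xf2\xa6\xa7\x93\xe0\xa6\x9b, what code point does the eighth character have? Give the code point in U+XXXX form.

Offset 0: leading byte 0xF0 = 11110000 → 4-byte char #1 = F0 A8 BE 98.
Offset 4: leading byte 0xF4 = 11110100 → 4-byte char #2 = F4 8C 8C BA.
Offset 8: leading byte 0xF0 = 11110000 → 4-byte char #3 = F0 92 87 9C.
Offset 12: leading byte 0xF0 = 11110000 → 4-byte char #4 = F0 9F 9A A5.
Offset 16: leading byte 0xF0 = 11110000 → 4-byte char #5 = F0 A0 9A 80.
Offset 20: leading byte 0xF0 = 11110000 → 4-byte char #6 = F0 90 91 87.
Offset 24: leading byte 0xC2 = 11000010 → 2-byte char #7 = C2 A0.
Offset 26: leading byte 0xF2 = 11110010 → 4-byte char #8 = F2 A6 A7 93.
Leading byte 0xF2 = 11110010 matches 11110xxx → 4-byte sequence.
Byte 1: 0xF2 = 11110010, payload 010 (3 bits).
Byte 2: 0xA6 = 10100110 (10xxxxxx ✓), payload 100110.
Byte 3: 0xA7 = 10100111 (10xxxxxx ✓), payload 100111.
Byte 4: 0x93 = 10010011 (10xxxxxx ✓), payload 010011.
Concatenate: 010100110100111010011 = 0xA69D3 (21 bits → U+A69D3).

U+A69D3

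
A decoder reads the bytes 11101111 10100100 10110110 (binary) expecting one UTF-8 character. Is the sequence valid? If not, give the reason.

valid

Leading byte 0xEF = 11101111 → 3-byte form.
Continuation bytes 0xA4=10100100, 0xB6=10110110 all match 10xxxxxx.
Decoded value 0xF936 is ≥ 0x800 (shortest form) and not a surrogate.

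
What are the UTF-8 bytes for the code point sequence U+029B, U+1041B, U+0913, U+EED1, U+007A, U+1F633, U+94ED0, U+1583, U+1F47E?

U+029B: 2-byte form → CA 9B.
U+1041B: 4-byte form → F0 90 90 9B.
U+0913: 3-byte form → E0 A4 93.
U+EED1: 3-byte form → EE BB 91.
U+007A: 1-byte form → 7A.
U+1F633: 4-byte form → F0 9F 98 B3.
U+94ED0: 4-byte form → F2 94 BB 90.
U+1583: 3-byte form → E1 96 83.
U+1F47E: 4-byte form → F0 9F 91 BE.
Concatenated (28 bytes): CA 9B F0 90 90 9B E0 A4 93 EE BB 91 7A F0 9F 98 B3 F2 94 BB 90 E1 96 83 F0 9F 91 BE.

CA 9B F0 90 90 9B E0 A4 93 EE BB 91 7A F0 9F 98 B3 F2 94 BB 90 E1 96 83 F0 9F 91 BE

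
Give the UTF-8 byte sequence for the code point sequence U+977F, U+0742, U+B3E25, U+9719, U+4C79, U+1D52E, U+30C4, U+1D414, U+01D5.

E9 9D BF DD 82 F2 B3 B8 A5 E9 9C 99 E4 B1 B9 F0 9D 94 AE E3 83 84 F0 9D 90 94 C7 95

U+977F: 3-byte form → E9 9D BF.
U+0742: 2-byte form → DD 82.
U+B3E25: 4-byte form → F2 B3 B8 A5.
U+9719: 3-byte form → E9 9C 99.
U+4C79: 3-byte form → E4 B1 B9.
U+1D52E: 4-byte form → F0 9D 94 AE.
U+30C4: 3-byte form → E3 83 84.
U+1D414: 4-byte form → F0 9D 90 94.
U+01D5: 2-byte form → C7 95.
Concatenated (28 bytes): E9 9D BF DD 82 F2 B3 B8 A5 E9 9C 99 E4 B1 B9 F0 9D 94 AE E3 83 84 F0 9D 90 94 C7 95.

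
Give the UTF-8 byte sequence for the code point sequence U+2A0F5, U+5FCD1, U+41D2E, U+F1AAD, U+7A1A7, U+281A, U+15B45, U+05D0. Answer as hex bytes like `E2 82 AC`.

F0 AA 83 B5 F1 9F B3 91 F1 81 B4 AE F3 B1 AA AD F1 BA 86 A7 E2 A0 9A F0 95 AD 85 D7 90

U+2A0F5: 4-byte form → F0 AA 83 B5.
U+5FCD1: 4-byte form → F1 9F B3 91.
U+41D2E: 4-byte form → F1 81 B4 AE.
U+F1AAD: 4-byte form → F3 B1 AA AD.
U+7A1A7: 4-byte form → F1 BA 86 A7.
U+281A: 3-byte form → E2 A0 9A.
U+15B45: 4-byte form → F0 95 AD 85.
U+05D0: 2-byte form → D7 90.
Concatenated (29 bytes): F0 AA 83 B5 F1 9F B3 91 F1 81 B4 AE F3 B1 AA AD F1 BA 86 A7 E2 A0 9A F0 95 AD 85 D7 90.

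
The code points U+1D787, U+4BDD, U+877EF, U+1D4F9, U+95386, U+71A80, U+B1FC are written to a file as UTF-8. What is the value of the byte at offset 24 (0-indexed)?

U+1D787 → 4-byte form F0 9D 9E 87 at offsets 0–3.
U+4BDD → 3-byte form E4 AF 9D at offsets 4–6.
U+877EF → 4-byte form F2 87 9F AF at offsets 7–10.
U+1D4F9 → 4-byte form F0 9D 93 B9 at offsets 11–14.
U+95386 → 4-byte form F2 95 8E 86 at offsets 15–18.
U+71A80 → 4-byte form F1 B1 AA 80 at offsets 19–22.
U+B1FC → 3-byte form EB 87 BC at offsets 23–25.
Offset 24 falls in char 7's range; it's byte 2 of EB 87 BC = 0x87.

0x87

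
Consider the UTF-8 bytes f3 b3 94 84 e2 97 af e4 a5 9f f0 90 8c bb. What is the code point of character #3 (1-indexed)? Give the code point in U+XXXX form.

Offset 0: leading byte 0xF3 = 11110011 → 4-byte char #1 = F3 B3 94 84.
Offset 4: leading byte 0xE2 = 11100010 → 3-byte char #2 = E2 97 AF.
Offset 7: leading byte 0xE4 = 11100100 → 3-byte char #3 = E4 A5 9F.
Leading byte 0xE4 = 11100100 matches 1110xxxx → 3-byte sequence.
Byte 1: 0xE4 = 11100100, payload 0100 (4 bits).
Byte 2: 0xA5 = 10100101 (10xxxxxx ✓), payload 100101.
Byte 3: 0x9F = 10011111 (10xxxxxx ✓), payload 011111.
Concatenate: 0100100101011111 = 0x495F (16 bits → U+495F).

U+495F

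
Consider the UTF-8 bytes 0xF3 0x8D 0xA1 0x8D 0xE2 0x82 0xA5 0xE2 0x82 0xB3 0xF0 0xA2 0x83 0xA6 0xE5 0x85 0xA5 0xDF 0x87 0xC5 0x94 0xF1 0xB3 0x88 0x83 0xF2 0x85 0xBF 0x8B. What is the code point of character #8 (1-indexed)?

U+73203

Offset 0: leading byte 0xF3 = 11110011 → 4-byte char #1 = F3 8D A1 8D.
Offset 4: leading byte 0xE2 = 11100010 → 3-byte char #2 = E2 82 A5.
Offset 7: leading byte 0xE2 = 11100010 → 3-byte char #3 = E2 82 B3.
Offset 10: leading byte 0xF0 = 11110000 → 4-byte char #4 = F0 A2 83 A6.
Offset 14: leading byte 0xE5 = 11100101 → 3-byte char #5 = E5 85 A5.
Offset 17: leading byte 0xDF = 11011111 → 2-byte char #6 = DF 87.
Offset 19: leading byte 0xC5 = 11000101 → 2-byte char #7 = C5 94.
Offset 21: leading byte 0xF1 = 11110001 → 4-byte char #8 = F1 B3 88 83.
Leading byte 0xF1 = 11110001 matches 11110xxx → 4-byte sequence.
Byte 1: 0xF1 = 11110001, payload 001 (3 bits).
Byte 2: 0xB3 = 10110011 (10xxxxxx ✓), payload 110011.
Byte 3: 0x88 = 10001000 (10xxxxxx ✓), payload 001000.
Byte 4: 0x83 = 10000011 (10xxxxxx ✓), payload 000011.
Concatenate: 001110011001000000011 = 0x73203 (21 bits → U+73203).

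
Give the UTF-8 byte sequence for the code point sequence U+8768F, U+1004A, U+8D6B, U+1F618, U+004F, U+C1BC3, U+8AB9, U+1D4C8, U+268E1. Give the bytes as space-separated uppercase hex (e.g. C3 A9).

U+8768F: 4-byte form → F2 87 9A 8F.
U+1004A: 4-byte form → F0 90 81 8A.
U+8D6B: 3-byte form → E8 B5 AB.
U+1F618: 4-byte form → F0 9F 98 98.
U+004F: 1-byte form → 4F.
U+C1BC3: 4-byte form → F3 81 AF 83.
U+8AB9: 3-byte form → E8 AA B9.
U+1D4C8: 4-byte form → F0 9D 93 88.
U+268E1: 4-byte form → F0 A6 A3 A1.
Concatenated (31 bytes): F2 87 9A 8F F0 90 81 8A E8 B5 AB F0 9F 98 98 4F F3 81 AF 83 E8 AA B9 F0 9D 93 88 F0 A6 A3 A1.

F2 87 9A 8F F0 90 81 8A E8 B5 AB F0 9F 98 98 4F F3 81 AF 83 E8 AA B9 F0 9D 93 88 F0 A6 A3 A1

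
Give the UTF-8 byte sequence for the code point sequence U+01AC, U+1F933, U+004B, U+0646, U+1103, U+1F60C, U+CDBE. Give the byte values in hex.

U+01AC: 2-byte form → C6 AC.
U+1F933: 4-byte form → F0 9F A4 B3.
U+004B: 1-byte form → 4B.
U+0646: 2-byte form → D9 86.
U+1103: 3-byte form → E1 84 83.
U+1F60C: 4-byte form → F0 9F 98 8C.
U+CDBE: 3-byte form → EC B6 BE.
Concatenated (19 bytes): C6 AC F0 9F A4 B3 4B D9 86 E1 84 83 F0 9F 98 8C EC B6 BE.

C6 AC F0 9F A4 B3 4B D9 86 E1 84 83 F0 9F 98 8C EC B6 BE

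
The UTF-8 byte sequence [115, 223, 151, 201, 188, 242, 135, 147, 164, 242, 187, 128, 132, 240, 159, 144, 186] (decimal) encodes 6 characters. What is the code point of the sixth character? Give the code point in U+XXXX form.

U+1F43A

Offset 0: leading byte 0x73 = 01110011 → 1-byte char #1 = 73.
Offset 1: leading byte 0xDF = 11011111 → 2-byte char #2 = DF 97.
Offset 3: leading byte 0xC9 = 11001001 → 2-byte char #3 = C9 BC.
Offset 5: leading byte 0xF2 = 11110010 → 4-byte char #4 = F2 87 93 A4.
Offset 9: leading byte 0xF2 = 11110010 → 4-byte char #5 = F2 BB 80 84.
Offset 13: leading byte 0xF0 = 11110000 → 4-byte char #6 = F0 9F 90 BA.
Leading byte 0xF0 = 11110000 matches 11110xxx → 4-byte sequence.
Byte 1: 0xF0 = 11110000, payload 000 (3 bits).
Byte 2: 0x9F = 10011111 (10xxxxxx ✓), payload 011111.
Byte 3: 0x90 = 10010000 (10xxxxxx ✓), payload 010000.
Byte 4: 0xBA = 10111010 (10xxxxxx ✓), payload 111010.
Concatenate: 000011111010000111010 = 0x1F43A (21 bits → U+1F43A).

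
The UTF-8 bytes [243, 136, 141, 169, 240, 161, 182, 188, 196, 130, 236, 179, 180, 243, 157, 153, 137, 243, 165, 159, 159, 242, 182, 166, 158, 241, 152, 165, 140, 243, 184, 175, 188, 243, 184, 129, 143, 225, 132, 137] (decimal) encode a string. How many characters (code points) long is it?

11

Byte at offset 0: 0xF3 = 11110011 → 4-byte char (#1). Advance 4.
Byte at offset 4: 0xF0 = 11110000 → 4-byte char (#2). Advance 4.
Byte at offset 8: 0xC4 = 11000100 → 2-byte char (#3). Advance 2.
Byte at offset 10: 0xEC = 11101100 → 3-byte char (#4). Advance 3.
Byte at offset 13: 0xF3 = 11110011 → 4-byte char (#5). Advance 4.
Byte at offset 17: 0xF3 = 11110011 → 4-byte char (#6). Advance 4.
Byte at offset 21: 0xF2 = 11110010 → 4-byte char (#7). Advance 4.
Byte at offset 25: 0xF1 = 11110001 → 4-byte char (#8). Advance 4.
Byte at offset 29: 0xF3 = 11110011 → 4-byte char (#9). Advance 4.
Byte at offset 33: 0xF3 = 11110011 → 4-byte char (#10). Advance 4.
Byte at offset 37: 0xE1 = 11100001 → 3-byte char (#11). Advance 3.
Reached end at offset 40 after 11 code points.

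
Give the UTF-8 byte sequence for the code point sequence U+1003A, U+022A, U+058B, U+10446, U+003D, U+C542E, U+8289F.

U+1003A: 4-byte form → F0 90 80 BA.
U+022A: 2-byte form → C8 AA.
U+058B: 2-byte form → D6 8B.
U+10446: 4-byte form → F0 90 91 86.
U+003D: 1-byte form → 3D.
U+C542E: 4-byte form → F3 85 90 AE.
U+8289F: 4-byte form → F2 82 A2 9F.
Concatenated (21 bytes): F0 90 80 BA C8 AA D6 8B F0 90 91 86 3D F3 85 90 AE F2 82 A2 9F.

F0 90 80 BA C8 AA D6 8B F0 90 91 86 3D F3 85 90 AE F2 82 A2 9F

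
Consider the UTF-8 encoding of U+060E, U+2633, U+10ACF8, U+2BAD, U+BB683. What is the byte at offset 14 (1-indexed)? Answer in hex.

1-indexed offset 14 is 0-indexed offset 13.
U+060E → 2-byte form D8 8E at offsets 0–1.
U+2633 → 3-byte form E2 98 B3 at offsets 2–4.
U+10ACF8 → 4-byte form F4 8A B3 B8 at offsets 5–8.
U+2BAD → 3-byte form E2 AE AD at offsets 9–11.
U+BB683 → 4-byte form F2 BB 9A 83 at offsets 12–15.
Offset 13 falls in char 5's range; it's byte 2 of F2 BB 9A 83 = 0xBB.

0xBB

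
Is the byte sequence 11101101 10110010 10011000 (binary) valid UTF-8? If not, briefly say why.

invalid (encodes a surrogate (U+D800–U+DFFF))

Structurally a 3-byte sequence; payload = 0xDC98.
But 0xDC98 is in U+D800–U+DFFF, the surrogate range. Surrogates are not Unicode scalar values and are forbidden in UTF-8.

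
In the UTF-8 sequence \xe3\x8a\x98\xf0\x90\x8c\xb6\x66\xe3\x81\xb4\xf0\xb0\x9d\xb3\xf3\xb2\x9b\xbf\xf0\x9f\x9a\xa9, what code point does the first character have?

U+3298

Offset 0: leading byte 0xE3 = 11100011 → 3-byte char #1 = E3 8A 98.
Leading byte 0xE3 = 11100011 matches 1110xxxx → 3-byte sequence.
Byte 1: 0xE3 = 11100011, payload 0011 (4 bits).
Byte 2: 0x8A = 10001010 (10xxxxxx ✓), payload 001010.
Byte 3: 0x98 = 10011000 (10xxxxxx ✓), payload 011000.
Concatenate: 0011001010011000 = 0x3298 (16 bits → U+3298).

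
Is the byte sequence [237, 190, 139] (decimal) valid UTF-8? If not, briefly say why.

invalid (encodes a surrogate (U+D800–U+DFFF))

Structurally a 3-byte sequence; payload = 0xDF8B.
But 0xDF8B is in U+D800–U+DFFF, the surrogate range. Surrogates are not Unicode scalar values and are forbidden in UTF-8.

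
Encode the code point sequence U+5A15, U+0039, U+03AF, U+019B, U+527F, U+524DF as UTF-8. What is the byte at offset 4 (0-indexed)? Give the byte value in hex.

U+5A15 → 3-byte form E5 A8 95 at offsets 0–2.
U+0039 → 1-byte form 39 at offsets 3–3.
U+03AF → 2-byte form CE AF at offsets 4–5.
Offset 4 falls in char 3's range; it's byte 1 of CE AF = 0xCE.

0xCE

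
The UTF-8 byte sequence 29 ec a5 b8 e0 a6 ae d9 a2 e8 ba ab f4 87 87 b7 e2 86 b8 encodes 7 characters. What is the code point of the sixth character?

U+1071F7

Offset 0: leading byte 0x29 = 00101001 → 1-byte char #1 = 29.
Offset 1: leading byte 0xEC = 11101100 → 3-byte char #2 = EC A5 B8.
Offset 4: leading byte 0xE0 = 11100000 → 3-byte char #3 = E0 A6 AE.
Offset 7: leading byte 0xD9 = 11011001 → 2-byte char #4 = D9 A2.
Offset 9: leading byte 0xE8 = 11101000 → 3-byte char #5 = E8 BA AB.
Offset 12: leading byte 0xF4 = 11110100 → 4-byte char #6 = F4 87 87 B7.
Leading byte 0xF4 = 11110100 matches 11110xxx → 4-byte sequence.
Byte 1: 0xF4 = 11110100, payload 100 (3 bits).
Byte 2: 0x87 = 10000111 (10xxxxxx ✓), payload 000111.
Byte 3: 0x87 = 10000111 (10xxxxxx ✓), payload 000111.
Byte 4: 0xB7 = 10110111 (10xxxxxx ✓), payload 110111.
Concatenate: 100000111000111110111 = 0x1071F7 (21 bits → U+1071F7).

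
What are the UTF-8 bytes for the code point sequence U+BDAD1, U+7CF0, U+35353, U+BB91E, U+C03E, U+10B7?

F2 BD AB 91 E7 B3 B0 F0 B5 8D 93 F2 BB A4 9E EC 80 BE E1 82 B7

U+BDAD1: 4-byte form → F2 BD AB 91.
U+7CF0: 3-byte form → E7 B3 B0.
U+35353: 4-byte form → F0 B5 8D 93.
U+BB91E: 4-byte form → F2 BB A4 9E.
U+C03E: 3-byte form → EC 80 BE.
U+10B7: 3-byte form → E1 82 B7.
Concatenated (21 bytes): F2 BD AB 91 E7 B3 B0 F0 B5 8D 93 F2 BB A4 9E EC 80 BE E1 82 B7.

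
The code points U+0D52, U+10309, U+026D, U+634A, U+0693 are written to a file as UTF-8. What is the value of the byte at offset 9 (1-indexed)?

1-indexed offset 9 is 0-indexed offset 8.
U+0D52 → 3-byte form E0 B5 92 at offsets 0–2.
U+10309 → 4-byte form F0 90 8C 89 at offsets 3–6.
U+026D → 2-byte form C9 AD at offsets 7–8.
Offset 8 falls in char 3's range; it's byte 2 of C9 AD = 0xAD.

0xAD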